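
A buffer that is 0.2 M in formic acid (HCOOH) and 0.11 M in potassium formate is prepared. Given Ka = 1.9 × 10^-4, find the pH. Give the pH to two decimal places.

pKa = −log(1.9 × 10^-4) = 3.721
pH = pKa + log([A⁻]/[HA]) = 3.721 + log(0.11/0.2)
pH = 3.721 + (-0.260) = 3.46

pH = 3.46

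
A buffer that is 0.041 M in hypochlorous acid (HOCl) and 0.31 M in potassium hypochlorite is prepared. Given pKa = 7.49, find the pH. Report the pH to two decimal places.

pH = pKa + log([A⁻]/[HA]) = 7.49 + log(0.31/0.041)
pH = 7.49 + (+0.879) = 8.37

pH = 8.37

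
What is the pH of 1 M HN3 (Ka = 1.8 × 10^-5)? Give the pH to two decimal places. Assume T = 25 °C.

pH = 2.37

HN3 ⇌ N3- + H+
From the ICE table, Ka = x²/(1 − x) = 1.8 × 10^-5.
Assume x ≪ 1: x ≈ √(1.8 × 10^-5 × 1) = 4.24 × 10^-3 M
pH = −log(4.24 × 10^-3) = 2.37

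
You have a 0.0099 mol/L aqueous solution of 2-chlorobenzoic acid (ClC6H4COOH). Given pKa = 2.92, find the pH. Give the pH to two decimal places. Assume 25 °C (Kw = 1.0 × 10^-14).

pH = 2.54

ClC6H4COOH ⇌ ClC6H4COO- + H+
Ka = 10^(−2.92) = 1.20 × 10^-3
From the ICE table, Ka = [H+]²/(0.0099 − [H+]) = 1.20 × 10^-3.
[H+] is not negligible relative to C₀; solve [H+]² + 0.0012·[H+] − 1.19e-05 = 0.
[H+] = (−Ka + √(Ka² + 4·Ka·C₀))/2 = 2.90 × 10^-3 M
pH = −log(2.90 × 10^-3) = 2.54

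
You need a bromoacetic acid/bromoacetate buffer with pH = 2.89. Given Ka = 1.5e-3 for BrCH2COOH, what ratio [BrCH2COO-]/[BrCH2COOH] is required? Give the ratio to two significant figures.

pKa = -log(1.5 × 10^-3) = 2.824
pH = pKa + log(r) ⇒ log(r) = 2.89 − 2.824 = +0.066
r = [BrCH2COO-]/[BrCH2COOH] = 10^(+0.066) = 1.16

ratio = 1.2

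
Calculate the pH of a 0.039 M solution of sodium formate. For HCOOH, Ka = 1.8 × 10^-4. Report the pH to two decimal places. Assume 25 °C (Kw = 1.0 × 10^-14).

pH = 8.17

HCOO- is the conjugate base of the weak acid HCOOH.
Kb = Kw/Ka = 1.0×10^-14 / 1.8 × 10^-4 = 5.56 × 10^-11
Kb = [OH-]²/(0.039 − [OH-]) = 5.56 × 10^-11
Neglecting [OH-] in the denominator: [OH-] = √(5.56 × 10^-11 × 0.039) = 1.47 × 10^-6 M
([OH-]/C₀ = 0.0038% < 5%, so the approximation holds.)
pOH = −log(1.47 × 10^-6) = 5.83; pH = 14.00 − 5.83 = 8.17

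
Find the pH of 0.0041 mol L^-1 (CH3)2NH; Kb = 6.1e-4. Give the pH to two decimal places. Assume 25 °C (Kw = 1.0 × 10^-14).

pH = 11.12

(CH3)2NH + H2O ⇌ (CH3)2NH2+ + OH-
From the ICE table, Kb = [OH-]²/(0.0041 − [OH-]) = 6.1 × 10^-4.
The 5% rule fails; solving [OH-]² + Kb·[OH-] − Kb·C₀ = 0 exactly:
[OH-] = (−Kb + √(Kb² + 4·Kb·C₀))/2 = 1.31 × 10^-3 M
pOH = 2.88, so pH = 14.00 − pOH = 11.12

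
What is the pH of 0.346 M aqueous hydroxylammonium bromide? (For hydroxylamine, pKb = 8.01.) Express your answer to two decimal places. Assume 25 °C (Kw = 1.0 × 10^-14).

NH3OH+ is the conjugate acid of the weak base NH2OH.
Kb = 10^(−8.01) = 9.77 × 10^-9
Ka = Kw/Kb = 1.0×10^-14 / 9.77 × 10^-9 = 1.02 × 10^-6
Ka = x²/(0.346 − x) = 1.02 × 10^-6
Since Ka ≪ C₀, x ≈ √(Ka·C₀) = 5.94 × 10^-4 M.
(x/C₀ = 0.17% < 5%, so the approximation holds.)
pH = −log[H+] = −log(5.94 × 10^-4) = 3.23

pH = 3.23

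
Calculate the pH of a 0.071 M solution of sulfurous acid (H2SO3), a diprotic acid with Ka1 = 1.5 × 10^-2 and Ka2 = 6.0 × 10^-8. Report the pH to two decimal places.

Ka1 ≫ Ka2, so treat the first dissociation as the only significant source of H+.
Ka1 = x²/(0.071 − x) = 1.5 × 10^-2
Solving the quadratic: x = (−Ka1 + √(Ka1² + 4·Ka1·C₀))/2 = 2.60 × 10^-2 M
pH = −log(2.60 × 10^-2) = 1.59

pH = 1.59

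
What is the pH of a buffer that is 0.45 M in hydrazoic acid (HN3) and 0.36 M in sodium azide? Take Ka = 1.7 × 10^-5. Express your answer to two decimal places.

pKa = −log(1.7 × 10^-5) = 4.770
pH = pKa + log([A⁻]/[HA]) = 4.770 + log(0.36/0.45)
pH = 4.770 + (-0.097) = 4.67

pH = 4.67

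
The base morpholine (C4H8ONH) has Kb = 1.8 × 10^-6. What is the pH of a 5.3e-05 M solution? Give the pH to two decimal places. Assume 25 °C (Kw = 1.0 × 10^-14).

C4H8ONH + H2O ⇌ C4H8ONH2+ + OH-
Kb = [OH-]²/(5.3e-05 − [OH-]) = 1.8 × 10^-6
[OH-] is not negligible relative to C₀; solve [OH-]² + 1.8e-06·[OH-] − 9.54e-11 = 0.
[OH-] = [−1.8e-06 + √(1.8e-06² + 3.82e-10)]/2 = 8.91 × 10^-6 M
pOH = 5.05, so pH = 14.00 − pOH = 8.95

pH = 8.95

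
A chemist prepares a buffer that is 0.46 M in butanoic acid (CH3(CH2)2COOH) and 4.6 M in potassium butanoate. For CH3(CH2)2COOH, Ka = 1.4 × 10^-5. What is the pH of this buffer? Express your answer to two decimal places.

pKa = −log(1.4 × 10^-5) = 4.854
Henderson–Hasselbalch: pH = pKa + log([CH3(CH2)2COO-]/[CH3(CH2)2COOH]) = 4.854 + log(4.6/0.46)
pH = 4.854 + (+1.000) = 5.85

pH = 5.85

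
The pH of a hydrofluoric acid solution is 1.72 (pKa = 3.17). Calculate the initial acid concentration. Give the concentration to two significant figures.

[H+] = 10^(-1.72) = 1.91 × 10^-2 M = x
Ka = 10^(−3.17) = 6.76 × 10^-4
Ka = x²/(C₀ − x) ⇒ C₀ = x + x²/Ka
C₀ = 1.91 × 10^-2 + (1.91 × 10^-2)²/(6.76 × 10^-4) = 5.59 × 10^-1 M

C₀ = 5.6 × 10^-1 M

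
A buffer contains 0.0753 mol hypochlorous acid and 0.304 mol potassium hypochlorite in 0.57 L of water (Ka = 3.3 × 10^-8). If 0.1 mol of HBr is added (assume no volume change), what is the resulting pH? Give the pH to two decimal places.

Added H+ converts OCl- to HOCl: HOCl → 0.175 mol, OCl- → 0.204 mol.
pKa = −log(3.3 × 10^-8) = 7.481
Henderson–Hasselbalch with mole ratio 0.204/0.175: pH = 7.481 + (+0.067)

pH = 7.55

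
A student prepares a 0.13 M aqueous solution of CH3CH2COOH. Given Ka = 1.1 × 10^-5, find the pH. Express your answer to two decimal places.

pH = 2.92

CH3CH2COOH ⇌ CH3CH2COO- + H+
From the ICE table, Ka = [H+]²/(0.13 − [H+]) = 1.1 × 10^-5.
Assume [H+] ≪ 0.13: [H+] ≈ √(1.1 × 10^-5 × 0.13) = 1.20 × 10^-3 M
Check: 0.92% ionized — well under 5%, approximation valid.
pH = −log[H+] = −log(1.20 × 10^-3) = 2.92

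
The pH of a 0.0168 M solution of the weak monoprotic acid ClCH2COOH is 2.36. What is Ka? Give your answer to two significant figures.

[H+] = 10^(-2.36) = 4.37 × 10^-3 M
At equilibrium [HA] = 0.0168 − 4.37 × 10^-3 = 1.24 × 10^-2 M
Ka = [H+][A-]/[HA] = (4.37 × 10^-3)² / 1.24 × 10^-2 = 1.5 × 10^-3

Ka = 1.5 × 10^-3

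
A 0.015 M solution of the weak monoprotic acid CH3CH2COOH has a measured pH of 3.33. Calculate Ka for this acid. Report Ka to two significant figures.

[H+] = 10^(-3.33) = 4.68 × 10^-4 M
At equilibrium [HA] = 0.015 − 4.68 × 10^-4 = 1.45 × 10^-2 M
Ka = [H+][A-]/[HA] = (4.68 × 10^-4)² / 1.45 × 10^-2 = 1.5 × 10^-5

Ka = 1.5 × 10^-5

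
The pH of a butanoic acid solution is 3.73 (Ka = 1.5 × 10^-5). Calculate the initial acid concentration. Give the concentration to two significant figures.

[H+] = 10^(-3.73) = 1.86 × 10^-4 M = x
Ka = x²/(C₀ − x) ⇒ C₀ = x + x²/Ka
C₀ = 1.86 × 10^-4 + (1.86 × 10^-4)²/(1.5 × 10^-5) = 2.49 × 10^-3 M

C₀ = 2.5 × 10^-3 M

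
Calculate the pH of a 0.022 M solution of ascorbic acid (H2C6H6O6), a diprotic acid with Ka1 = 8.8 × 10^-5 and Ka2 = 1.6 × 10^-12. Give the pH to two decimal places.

Ka1 ≫ Ka2, so treat the first dissociation as the only significant source of H+.
Ka1 = x²/(0.022 − x) = 8.8 × 10^-5
Solving the quadratic: x = (−Ka1 + √(Ka1² + 4·Ka1·C₀))/2 = 1.35 × 10^-3 M
pH = −log(1.35 × 10^-3) = 2.87

pH = 2.87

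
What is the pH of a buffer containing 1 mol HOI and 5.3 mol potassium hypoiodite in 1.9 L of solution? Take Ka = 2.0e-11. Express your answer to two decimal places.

pH = 11.42

pKa = −log(2.0 × 10^-11) = 10.699
pH = pKa + log([A⁻]/[HA]) = 10.699 + log(5.3/1)
pH = 10.699 + (+0.724) = 11.42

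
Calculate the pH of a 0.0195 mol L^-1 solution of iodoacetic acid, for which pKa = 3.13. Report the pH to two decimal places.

ICH2COOH ⇌ ICH2COO- + H+
Ka = 10^(−3.13) = 7.41 × 10^-4
Let x = [H+] at equilibrium. Ka = x²/(0.0195 − x).
x is not negligible relative to C₀; solve x² + 0.000741·x − 1.44e-05 = 0.
x = (−Ka + √(Ka² + 4·Ka·C₀))/2 = 3.45 × 10^-3 M
pH = −log[H+] = −log(3.45 × 10^-3) = 2.46

pH = 2.46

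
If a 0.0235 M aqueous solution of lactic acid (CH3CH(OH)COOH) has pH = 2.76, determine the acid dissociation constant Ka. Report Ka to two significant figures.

Ka = 1.4 × 10^-4

[H+] = 10^(-2.76) = 1.74 × 10^-3 M
At equilibrium [HA] = 0.0235 − 1.74 × 10^-3 = 2.18 × 10^-2 M
Ka = [H+][A-]/[HA] = (1.74 × 10^-3)² / 2.18 × 10^-2 = 1.4 × 10^-4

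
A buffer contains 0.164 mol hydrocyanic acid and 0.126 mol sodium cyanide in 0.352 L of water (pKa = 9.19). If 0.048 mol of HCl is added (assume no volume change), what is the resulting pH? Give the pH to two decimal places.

pH = 8.76

After neutralization: n(HCN) = 0.212 mol, n(CN-) = 0.078 mol.
pH = pKa + log(n_CN-/n_HCN) = 9.19 + log(0.078/0.212) = 9.19 + (-0.434)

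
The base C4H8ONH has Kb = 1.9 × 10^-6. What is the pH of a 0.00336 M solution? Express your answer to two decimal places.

C4H8ONH + H2O ⇌ C4H8ONH2+ + OH-
Kb = [OH-]²/(0.00336 − [OH-]) = 1.9 × 10^-6
Neglecting [OH-] in the denominator: [OH-] = √(1.9 × 10^-6 × 0.00336) = 7.99 × 10^-5 M
Check: 2.4% ionized — well under 5%, approximation valid.
pOH = −log(7.99 × 10^-5) = 4.10; pH = 14.00 − 4.10 = 9.90

pH = 9.90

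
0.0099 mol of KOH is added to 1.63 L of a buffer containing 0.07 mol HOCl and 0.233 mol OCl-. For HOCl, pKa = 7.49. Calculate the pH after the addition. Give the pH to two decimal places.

After neutralization: n(HOCl) = 0.0601 mol, n(OCl-) = 0.243 mol.
pH = pKa + log([A⁻]/[HA]) = 7.49 + log(0.243/0.0601) = 7.49 +0.607

pH = 8.10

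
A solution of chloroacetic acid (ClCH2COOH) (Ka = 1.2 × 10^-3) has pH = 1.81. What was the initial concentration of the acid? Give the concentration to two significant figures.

[H+] = 10^(-1.81) = 1.55 × 10^-2 M = x
Ka = x²/(C₀ − x) ⇒ C₀ = x + x²/Ka
C₀ = 1.55 × 10^-2 + (1.55 × 10^-2)²/(1.2 × 10^-3) = 2.16 × 10^-1 M

C₀ = 2.2 × 10^-1 M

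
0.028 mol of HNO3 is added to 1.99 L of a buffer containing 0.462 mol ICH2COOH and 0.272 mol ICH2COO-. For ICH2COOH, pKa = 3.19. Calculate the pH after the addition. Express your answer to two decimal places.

pH = 2.89

After neutralization: n(ICH2COOH) = 0.49 mol, n(ICH2COO-) = 0.244 mol.
pH = pKa + log([A⁻]/[HA]) = 3.19 + log(0.244/0.49) = 3.19 -0.303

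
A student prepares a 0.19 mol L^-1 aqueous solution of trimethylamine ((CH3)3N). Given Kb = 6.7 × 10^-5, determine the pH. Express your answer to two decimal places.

(CH3)3N + H2O ⇌ (CH3)3NH+ + OH-
From the ICE table, Kb = [OH-]²/(0.19 − [OH-]) = 6.7 × 10^-5.
Since Kb ≪ C₀, [OH-] ≈ √(Kb·C₀) = 3.57 × 10^-3 M.
([OH-]/C₀ = 1.9% < 5%, so the approximation holds.)
pOH = −log(3.57 × 10^-3) = 2.45; pH = 14.00 − 2.45 = 11.55

pH = 11.55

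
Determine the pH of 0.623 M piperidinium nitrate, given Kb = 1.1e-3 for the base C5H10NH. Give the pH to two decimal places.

pH = 5.62

C5H10NH2+ is the conjugate acid of the weak base C5H10NH.
Ka = Kw/Kb = 1.0×10^-14 / 1.1 × 10^-3 = 9.09 × 10^-12
Ka = x²/(0.623 − x) = 9.09 × 10^-12
Assume x ≪ 0.623: x ≈ √(9.09 × 10^-12 × 0.623) = 2.38 × 10^-6 M
(x/C₀ = 0.00038% < 5%, so the approximation holds.)
pH = −log[H+] = −log(2.38 × 10^-6) = 5.62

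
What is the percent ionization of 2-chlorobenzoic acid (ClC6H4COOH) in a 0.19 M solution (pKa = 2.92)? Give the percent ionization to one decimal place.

ClC6H4COOH ⇌ ClC6H4COO- + H+; let x = [H+] at equilibrium.
Ka = 10^(−2.92) = 1.20 × 10^-3
Solve x² + 0.0012x − 0.000228 = 0 → x = 1.45 × 10^-2 M
% ionization = x/C₀ × 100% = 1.45 × 10^-2/0.19 × 100% = 7.6%

7.6%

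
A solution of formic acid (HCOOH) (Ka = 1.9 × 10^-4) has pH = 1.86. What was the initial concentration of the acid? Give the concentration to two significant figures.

[H+] = 10^(-1.86) = 1.38 × 10^-2 M = x
Ka = x²/(C₀ − x) ⇒ C₀ = x + x²/Ka
C₀ = 1.38 × 10^-2 + (1.38 × 10^-2)²/(1.9 × 10^-4) = 1.02 M

C₀ = 1.0 M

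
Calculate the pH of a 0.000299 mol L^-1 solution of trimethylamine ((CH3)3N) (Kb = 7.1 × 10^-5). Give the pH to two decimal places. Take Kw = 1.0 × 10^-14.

(CH3)3N + H2O ⇌ (CH3)3NH+ + OH-
Kb = [OH-]²/(0.000299 − [OH-]) = 7.1 × 10^-5
The 5% rule fails; solving [OH-]² + Kb·[OH-] − Kb·C₀ = 0 exactly:
[OH-] = [−7.1e-05 + √(7.1e-05² + 8.49e-08)]/2 = 1.14 × 10^-4 M
pOH = 3.94, so pH = 14.00 − pOH = 10.06

pH = 10.06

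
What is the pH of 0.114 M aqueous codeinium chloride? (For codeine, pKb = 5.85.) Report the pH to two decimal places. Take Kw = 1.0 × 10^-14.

pH = 4.55

C18H22NO3+ is the conjugate acid of the weak base C18H21NO3.
Kb = 10^(−5.85) = 1.41 × 10^-6
Ka = Kw/Kb = 1.0×10^-14 / 1.41 × 10^-6 = 7.09 × 10^-9
Ka = [H+]²/(0.114 − [H+]) = 7.09 × 10^-9
Assume [H+] ≪ 0.114: [H+] ≈ √(7.09 × 10^-9 × 0.114) = 2.84 × 10^-5 M
([H+]/C₀ = 0.025% < 5%, so the approximation holds.)
pH = −log[H+] = −log(2.84 × 10^-5) = 4.55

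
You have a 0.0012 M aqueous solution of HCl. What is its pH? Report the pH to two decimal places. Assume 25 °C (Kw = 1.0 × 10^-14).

HCl is a strong acid and dissociates completely, so [H+] = 0.0012 M.
pH = -log(0.0012) = 2.92

pH = 2.92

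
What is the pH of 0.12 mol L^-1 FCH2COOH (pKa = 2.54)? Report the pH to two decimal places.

pH = 1.76

FCH2COOH ⇌ FCH2COO- + H+
Ka = 10^(−2.54) = 2.88 × 10^-3
Ka = [H+]²/(0.12 − [H+]) = 2.88 × 10^-3
The 5% rule fails; solving [H+]² + Ka·[H+] − Ka·C₀ = 0 exactly:
[H+] = [−0.00288 + √(0.00288² + 0.00138)]/2 = 1.72 × 10^-2 M
pH = −log(1.72 × 10^-2) = 1.76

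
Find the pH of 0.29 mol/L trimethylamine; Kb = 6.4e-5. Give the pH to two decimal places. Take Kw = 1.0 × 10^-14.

(CH3)3N + H2O ⇌ (CH3)3NH+ + OH-
Kb = [OH-]²/(0.29 − [OH-]) = 6.4 × 10^-5
Since Kb ≪ C₀, [OH-] ≈ √(Kb·C₀) = 4.31 × 10^-3 M.
Check: 1.5% ionized — well under 5%, approximation valid.
pOH = −log(4.31 × 10^-3) = 2.37; pH = 14.00 − 2.37 = 11.63

pH = 11.63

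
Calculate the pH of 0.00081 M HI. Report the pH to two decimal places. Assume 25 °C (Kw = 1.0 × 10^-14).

HI is a strong acid and dissociates completely, so [H+] = 0.00081 M.
pH = -log(0.00081) = 3.09

pH = 3.09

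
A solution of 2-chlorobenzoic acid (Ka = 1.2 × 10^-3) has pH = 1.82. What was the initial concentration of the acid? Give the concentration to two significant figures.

[H+] = 10^(-1.82) = 1.51 × 10^-2 M = x
Ka = x²/(C₀ − x) ⇒ C₀ = x + x²/Ka
C₀ = 1.51 × 10^-2 + (1.51 × 10^-2)²/(1.2 × 10^-3) = 2.05 × 10^-1 M

C₀ = 2.1 × 10^-1 M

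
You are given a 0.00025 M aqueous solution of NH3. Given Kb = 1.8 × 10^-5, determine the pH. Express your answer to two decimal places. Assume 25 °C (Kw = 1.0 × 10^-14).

NH3 + H2O ⇌ NH4+ + OH-
Kb = [OH-]²/(0.00025 − [OH-]) = 1.8 × 10^-5
The 5% rule fails; solving [OH-]² + Kb·[OH-] − Kb·C₀ = 0 exactly:
[OH-] = [−1.8e-05 + √(1.8e-05² + 1.8e-08)]/2 = 5.87 × 10^-5 M
pOH = −log(5.87 × 10^-5) = 4.23; pH = 14.00 − 4.23 = 9.77

pH = 9.77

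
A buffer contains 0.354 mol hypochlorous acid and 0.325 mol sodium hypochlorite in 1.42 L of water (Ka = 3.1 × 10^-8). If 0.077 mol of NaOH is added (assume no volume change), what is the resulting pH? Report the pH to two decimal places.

pH = 7.67

OH- converts HOCl to OCl-: HOCl → 0.277 mol, OCl- → 0.402 mol.
pKa = −log(3.1 × 10^-8) = 7.509
pH = pKa + log([A⁻]/[HA]) = 7.509 + log(0.402/0.277) = 7.509 +0.162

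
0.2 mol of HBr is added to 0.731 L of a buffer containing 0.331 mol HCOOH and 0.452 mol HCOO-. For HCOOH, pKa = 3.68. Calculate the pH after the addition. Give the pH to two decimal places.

After neutralization: n(HCOOH) = 0.531 mol, n(HCOO-) = 0.252 mol.
pH = pKa + log(n_HCOO-/n_HCOOH) = 3.68 + log(0.252/0.531) = 3.68 + (-0.324)

pH = 3.36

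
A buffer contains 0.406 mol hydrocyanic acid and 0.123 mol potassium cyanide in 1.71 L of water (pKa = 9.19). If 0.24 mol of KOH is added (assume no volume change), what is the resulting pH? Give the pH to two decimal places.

pH = 9.53

After neutralization: n(HCN) = 0.166 mol, n(CN-) = 0.363 mol.
Henderson–Hasselbalch with mole ratio 0.363/0.166: pH = 9.19 + (+0.340)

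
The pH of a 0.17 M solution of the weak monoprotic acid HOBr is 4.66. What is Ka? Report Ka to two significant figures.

Ka = 2.8 × 10^-9

[H+] = 10^(-4.66) = 2.19 × 10^-5 M
At equilibrium [HA] = 0.17 − 2.19 × 10^-5 = 1.70 × 10^-1 M
Ka = [H+][A-]/[HA] = (2.19 × 10^-5)² / 1.70 × 10^-1 = 2.8 × 10^-9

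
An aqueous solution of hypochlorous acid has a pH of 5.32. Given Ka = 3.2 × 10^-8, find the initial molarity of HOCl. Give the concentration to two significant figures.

C₀ = 7.2 × 10^-4 M

[H+] = 10^(-5.32) = 4.79 × 10^-6 M = x
Ka = x²/(C₀ − x) ⇒ C₀ = x + x²/Ka
C₀ = 4.79 × 10^-6 + (4.79 × 10^-6)²/(3.2 × 10^-8) = 7.22 × 10^-4 M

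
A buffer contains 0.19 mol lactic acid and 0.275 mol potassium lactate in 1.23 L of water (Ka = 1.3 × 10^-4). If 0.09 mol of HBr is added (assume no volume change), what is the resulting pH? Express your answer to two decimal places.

pH = 3.71

Added H+ converts CH3CH(OH)COO- to CH3CH(OH)COOH: CH3CH(OH)COOH → 0.28 mol, CH3CH(OH)COO- → 0.185 mol.
pKa = −log(1.3 × 10^-4) = 3.886
pH = pKa + log([A⁻]/[HA]) = 3.886 + log(0.185/0.28) = 3.886 -0.180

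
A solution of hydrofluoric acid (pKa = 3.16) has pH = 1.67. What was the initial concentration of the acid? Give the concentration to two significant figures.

C₀ = 6.8 × 10^-1 M

[H+] = 10^(-1.67) = 2.14 × 10^-2 M = x
Ka = 10^(−3.16) = 6.92 × 10^-4
Ka = x²/(C₀ − x) ⇒ C₀ = x + x²/Ka
C₀ = 2.14 × 10^-2 + (2.14 × 10^-2)²/(6.92 × 10^-4) = 6.83 × 10^-1 M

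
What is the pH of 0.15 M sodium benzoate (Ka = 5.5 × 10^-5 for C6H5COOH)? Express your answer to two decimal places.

C6H5COO- is the conjugate base of the weak acid C6H5COOH.
Kb = Kw/Ka = 1.0×10^-14 / 5.5 × 10^-5 = 1.82 × 10^-10
Let x = [OH-] at equilibrium. Kb = x²/(0.15 − x).
Neglecting x in the denominator: x = √(1.82 × 10^-10 × 0.15) = 5.22 × 10^-6 M
pOH = 5.28, so pH = 14.00 − pOH = 8.72

pH = 8.72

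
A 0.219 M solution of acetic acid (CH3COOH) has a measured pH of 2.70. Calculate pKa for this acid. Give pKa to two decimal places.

[H+] = 10^(-2.70) = 2.00 × 10^-3 M
At equilibrium [HA] = 0.219 − 2.00 × 10^-3 = 2.17 × 10^-1 M
Ka = [H+][A-]/[HA] = (2.00 × 10^-3)² / 2.17 × 10^-1 = 1.84 × 10^-5
pKa = -log(1.84 × 10^-5) = 4.74

pKa = 4.74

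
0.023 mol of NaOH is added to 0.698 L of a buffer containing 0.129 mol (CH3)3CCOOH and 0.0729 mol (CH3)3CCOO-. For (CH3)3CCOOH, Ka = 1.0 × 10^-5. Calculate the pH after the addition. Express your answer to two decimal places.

pH = 4.96

OH- converts (CH3)3CCOOH to (CH3)3CCOO-: (CH3)3CCOOH → 0.106 mol, (CH3)3CCOO- → 0.0959 mol.
pKa = −log(1.0 × 10^-5) = 5.000
pH = pKa + log([A⁻]/[HA]) = 5.000 + log(0.0959/0.106) = 5.000 -0.043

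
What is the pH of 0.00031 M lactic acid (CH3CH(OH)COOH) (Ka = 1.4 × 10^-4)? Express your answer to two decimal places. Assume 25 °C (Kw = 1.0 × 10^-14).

CH3CH(OH)COOH ⇌ CH3CH(OH)COO- + H+
From the ICE table, Ka = [H+]²/(0.00031 − [H+]) = 1.4 × 10^-4.
[H+] is not negligible relative to C₀; solve [H+]² + 0.00014·[H+] − 4.34e-08 = 0.
[H+] = [−0.00014 + √(0.00014² + 1.74e-07)]/2 = 1.50 × 10^-4 M
pH = −log[H+] = −log(1.50 × 10^-4) = 3.82

pH = 3.82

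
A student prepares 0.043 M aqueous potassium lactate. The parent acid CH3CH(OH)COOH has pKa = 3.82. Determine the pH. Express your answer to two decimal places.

CH3CH(OH)COO- is the conjugate base of the weak acid CH3CH(OH)COOH.
Ka = 10^(−3.82) = 1.51 × 10^-4
Kb = Kw/Ka = 1.0×10^-14 / 1.51 × 10^-4 = 6.62 × 10^-11
Let x = [OH-] at equilibrium. Kb = x²/(0.043 − x).
Assume x ≪ 0.043: x ≈ √(6.62 × 10^-11 × 0.043) = 1.69 × 10^-6 M
pOH = −log(1.69 × 10^-6) = 5.77; pH = 14.00 − 5.77 = 8.23

pH = 8.23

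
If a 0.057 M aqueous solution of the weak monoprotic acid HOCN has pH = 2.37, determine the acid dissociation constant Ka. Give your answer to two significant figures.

Ka = 3.5 × 10^-4

[H+] = 10^(-2.37) = 4.27 × 10^-3 M
At equilibrium [HA] = 0.057 − 4.27 × 10^-3 = 5.27 × 10^-2 M
Ka = [H+][A-]/[HA] = (4.27 × 10^-3)² / 5.27 × 10^-2 = 3.5 × 10^-4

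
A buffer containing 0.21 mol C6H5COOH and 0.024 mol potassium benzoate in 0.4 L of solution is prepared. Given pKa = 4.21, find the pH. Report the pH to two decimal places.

pH = pKa + log([A⁻]/[HA]) = 4.21 + log(0.024/0.21)
pH = 4.21 + (-0.942) = 3.27

pH = 3.27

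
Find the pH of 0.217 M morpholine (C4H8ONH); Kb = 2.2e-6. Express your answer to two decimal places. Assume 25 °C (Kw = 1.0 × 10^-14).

C4H8ONH + H2O ⇌ C4H8ONH2+ + OH-
From the ICE table, Kb = [OH-]²/(0.217 − [OH-]) = 2.2 × 10^-6.
Assume [OH-] ≪ 0.217: [OH-] ≈ √(2.2 × 10^-6 × 0.217) = 6.91 × 10^-4 M
Check: 0.32% ionized — well under 5%, approximation valid.
pOH = −log(6.91 × 10^-4) = 3.16; pH = 14.00 − 3.16 = 10.84

pH = 10.84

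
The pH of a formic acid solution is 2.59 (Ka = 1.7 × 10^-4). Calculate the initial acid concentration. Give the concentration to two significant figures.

C₀ = 4.1 × 10^-2 M

[H+] = 10^(-2.59) = 2.57 × 10^-3 M = x
Ka = x²/(C₀ − x) ⇒ C₀ = x + x²/Ka
C₀ = 2.57 × 10^-3 + (2.57 × 10^-3)²/(1.7 × 10^-4) = 4.14 × 10^-2 M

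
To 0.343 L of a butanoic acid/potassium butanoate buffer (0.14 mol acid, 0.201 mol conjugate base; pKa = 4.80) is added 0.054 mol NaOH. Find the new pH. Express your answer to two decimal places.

OH- converts CH3(CH2)2COOH to CH3(CH2)2COO-: CH3(CH2)2COOH → 0.086 mol, CH3(CH2)2COO- → 0.255 mol.
Henderson–Hasselbalch with mole ratio 0.255/0.086: pH = 4.80 + (+0.472)

pH = 5.27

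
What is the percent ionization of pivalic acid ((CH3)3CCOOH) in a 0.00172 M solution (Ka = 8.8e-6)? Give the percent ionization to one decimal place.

6.9%

(CH3)3CCOOH ⇌ (CH3)3CCOO- + H+; let x = [H+] at equilibrium.
Solve x² + 8.8e-06x − 1.51e-08 = 0 → x = 1.19 × 10^-4 M
Fraction ionized = 1.19 × 10^-4 / 0.00172 = 0.0692 → 6.9%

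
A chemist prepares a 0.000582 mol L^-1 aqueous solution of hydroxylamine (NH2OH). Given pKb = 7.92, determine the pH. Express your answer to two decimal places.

NH2OH + H2O ⇌ NH3OH+ + OH-
Kb = 10^(−7.92) = 1.20 × 10^-8
From the ICE table, Kb = [OH-]²/(0.000582 − [OH-]) = 1.20 × 10^-8.
Assume [OH-] ≪ 0.000582: [OH-] ≈ √(1.20 × 10^-8 × 0.000582) = 2.64 × 10^-6 M
Check: 0.45% ionized — well under 5%, approximation valid.
pOH = 5.58, so pH = 14.00 − pOH = 8.42

pH = 8.42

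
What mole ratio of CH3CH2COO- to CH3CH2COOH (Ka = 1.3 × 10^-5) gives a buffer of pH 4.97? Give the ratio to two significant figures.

ratio = 1.2

pKa = -log(1.3 × 10^-5) = 4.886
pH = pKa + log(r) ⇒ log(r) = 4.97 − 4.886 = +0.084
r = [CH3CH2COO-]/[CH3CH2COOH] = 10^(+0.084) = 1.21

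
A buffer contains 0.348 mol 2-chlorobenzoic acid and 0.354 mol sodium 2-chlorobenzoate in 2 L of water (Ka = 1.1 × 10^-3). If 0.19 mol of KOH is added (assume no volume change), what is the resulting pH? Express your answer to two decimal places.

pH = 3.50

After neutralization: n(ClC6H4COOH) = 0.158 mol, n(ClC6H4COO-) = 0.544 mol.
pKa = −log(1.1 × 10^-3) = 2.959
pH = pKa + log([A⁻]/[HA]) = 2.959 + log(0.544/0.158) = 2.959 +0.537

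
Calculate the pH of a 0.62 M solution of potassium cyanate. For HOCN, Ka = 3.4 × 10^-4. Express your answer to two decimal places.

OCN- is the conjugate base of the weak acid HOCN.
Kb = Kw/Ka = 1.0×10^-14 / 3.4 × 10^-4 = 2.94 × 10^-11
From the ICE table, Kb = x²/(0.62 − x) = 2.94 × 10^-11.
Neglecting x in the denominator: x = √(2.94 × 10^-11 × 0.62) = 4.27 × 10^-6 M
pOH = −log(4.27 × 10^-6) = 5.37; pH = 14.00 − 5.37 = 8.63

pH = 8.63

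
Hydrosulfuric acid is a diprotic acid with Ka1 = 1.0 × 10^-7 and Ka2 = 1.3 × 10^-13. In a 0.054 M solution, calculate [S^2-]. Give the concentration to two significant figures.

First ionization gives [H+] ≈ [HS-] = 7.35 × 10^-5 M.
Second step: Ka2 = [H+][S^2-]/[HS-] ≈ [S^2-] (since [H+] ≈ [HS-]).
So [S^2-] ≈ Ka2.

1.3 × 10^-13 M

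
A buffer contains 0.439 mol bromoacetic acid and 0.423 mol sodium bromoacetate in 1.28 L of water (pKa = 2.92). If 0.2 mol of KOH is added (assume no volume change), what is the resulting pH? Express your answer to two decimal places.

OH- converts BrCH2COOH to BrCH2COO-: BrCH2COOH → 0.239 mol, BrCH2COO- → 0.623 mol.
pH = pKa + log(n_BrCH2COO-/n_BrCH2COOH) = 2.92 + log(0.623/0.239) = 2.92 + (+0.416)

pH = 3.34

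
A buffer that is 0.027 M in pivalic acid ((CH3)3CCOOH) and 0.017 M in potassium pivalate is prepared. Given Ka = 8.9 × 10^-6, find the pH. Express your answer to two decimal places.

pH = 4.85

pKa = −log(8.9 × 10^-6) = 5.051
Henderson–Hasselbalch: pH = pKa + log([(CH3)3CCOO-]/[(CH3)3CCOOH]) = 5.051 + log(0.017/0.027)
pH = 5.051 + (-0.201) = 4.85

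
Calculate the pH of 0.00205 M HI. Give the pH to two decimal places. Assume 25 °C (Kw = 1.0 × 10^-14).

pH = 2.69

HI is a strong acid and dissociates completely, so [H+] = 0.00205 M.
pH = -log(0.00205) = 2.69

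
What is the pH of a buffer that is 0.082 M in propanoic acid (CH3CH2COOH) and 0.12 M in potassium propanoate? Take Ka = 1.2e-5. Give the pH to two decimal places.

pKa = −log(1.2 × 10^-5) = 4.921
Henderson–Hasselbalch: pH = pKa + log([CH3CH2COO-]/[CH3CH2COOH]) = 4.921 + log(0.12/0.082)
pH = 4.921 + (+0.165) = 5.09

pH = 5.09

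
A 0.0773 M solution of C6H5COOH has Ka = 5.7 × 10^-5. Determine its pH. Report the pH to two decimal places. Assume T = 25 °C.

pH = 2.68

C6H5COOH ⇌ C6H5COO- + H+
Ka = [H+]²/(0.0773 − [H+]) = 5.7 × 10^-5
Neglecting [H+] in the denominator: [H+] = √(5.7 × 10^-5 × 0.0773) = 2.10 × 10^-3 M
pH = −log[H+] = −log(2.10 × 10^-3) = 2.68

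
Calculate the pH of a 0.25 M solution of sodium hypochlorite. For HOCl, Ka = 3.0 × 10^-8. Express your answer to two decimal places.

OCl- is the conjugate base of the weak acid HOCl.
Kb = Kw/Ka = 1.0×10^-14 / 3.0 × 10^-8 = 3.33 × 10^-7
Kb = x²/(0.25 − x) = 3.33 × 10^-7
Since Kb ≪ C₀, x ≈ √(Kb·C₀) = 2.89 × 10^-4 M.
(x/C₀ = 0.12% < 5%, so the approximation holds.)
pOH = −log(2.89 × 10^-4) = 3.54; pH = 14.00 − 3.54 = 10.46

pH = 10.46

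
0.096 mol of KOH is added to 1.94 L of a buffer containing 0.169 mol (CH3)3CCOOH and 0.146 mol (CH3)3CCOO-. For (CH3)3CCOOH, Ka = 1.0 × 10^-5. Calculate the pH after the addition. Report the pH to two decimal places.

OH- converts (CH3)3CCOOH to (CH3)3CCOO-: (CH3)3CCOOH → 0.073 mol, (CH3)3CCOO- → 0.242 mol.
pKa = −log(1.0 × 10^-5) = 5.000
Henderson–Hasselbalch with mole ratio 0.242/0.073: pH = 5.000 + (+0.520)

pH = 5.52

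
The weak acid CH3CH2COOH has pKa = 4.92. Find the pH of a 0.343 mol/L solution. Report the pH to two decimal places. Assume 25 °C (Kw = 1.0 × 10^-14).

CH3CH2COOH ⇌ CH3CH2COO- + H+
Ka = 10^(−4.92) = 1.20 × 10^-5
Let x = [H+] at equilibrium. Ka = x²/(0.343 − x).
Since Ka ≪ C₀, x ≈ √(Ka·C₀) = 2.03 × 10^-3 M.
pH = −log[H+] = −log(2.03 × 10^-3) = 2.69

pH = 2.69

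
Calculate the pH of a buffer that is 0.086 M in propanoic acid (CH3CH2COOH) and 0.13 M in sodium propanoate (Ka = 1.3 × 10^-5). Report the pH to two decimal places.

pH = 5.07

pKa = −log(1.3 × 10^-5) = 4.886
pH = pKa + log([A⁻]/[HA]) = 4.886 + log(0.13/0.086)
pH = 4.886 + (+0.179) = 5.07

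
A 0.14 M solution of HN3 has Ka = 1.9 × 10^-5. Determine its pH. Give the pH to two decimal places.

HN3 ⇌ N3- + H+
From the ICE table, Ka = x²/(0.14 − x) = 1.9 × 10^-5.
Neglecting x in the denominator: x = √(1.9 × 10^-5 × 0.14) = 1.63 × 10^-3 M
(x/C₀ = 1.2% < 5%, so the approximation holds.)
pH = −log[H+] = −log(1.63 × 10^-3) = 2.79

pH = 2.79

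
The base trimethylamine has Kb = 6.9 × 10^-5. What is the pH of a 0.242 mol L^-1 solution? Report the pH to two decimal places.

(CH3)3N + H2O ⇌ (CH3)3NH+ + OH-
From the ICE table, Kb = x²/(0.242 − x) = 6.9 × 10^-5.
Assume x ≪ 0.242: x ≈ √(6.9 × 10^-5 × 0.242) = 4.09 × 10^-3 M
Check: 1.7% ionized — well under 5%, approximation valid.
pOH = −log(4.09 × 10^-3) = 2.39; pH = 14.00 − 2.39 = 11.61

pH = 11.61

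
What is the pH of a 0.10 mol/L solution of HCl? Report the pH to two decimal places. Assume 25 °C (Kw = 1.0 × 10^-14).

pH = 1.00

HCl is a strong acid and dissociates completely, so [H+] = 0.10 M.
pH = -log(0.1) = 1.00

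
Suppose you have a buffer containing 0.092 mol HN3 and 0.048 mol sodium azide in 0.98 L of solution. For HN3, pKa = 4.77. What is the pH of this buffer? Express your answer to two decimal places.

pH = pKa + log([A⁻]/[HA]) = 4.77 + log(0.048/0.092)
pH = 4.77 + (-0.283) = 4.49

pH = 4.49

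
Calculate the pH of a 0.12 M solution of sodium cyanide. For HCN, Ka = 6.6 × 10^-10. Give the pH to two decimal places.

pH = 11.13

CN- is the conjugate base of the weak acid HCN.
Kb = Kw/Ka = 1.0×10^-14 / 6.6 × 10^-10 = 1.52 × 10^-5
From the ICE table, Kb = [OH-]²/(0.12 − [OH-]) = 1.52 × 10^-5.
Neglecting [OH-] in the denominator: [OH-] = √(1.52 × 10^-5 × 0.12) = 1.35 × 10^-3 M
pOH = 2.87, so pH = 14.00 − pOH = 11.13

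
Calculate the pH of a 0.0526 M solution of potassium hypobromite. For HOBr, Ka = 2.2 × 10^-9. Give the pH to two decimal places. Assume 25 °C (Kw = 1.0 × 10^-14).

pH = 10.69

OBr- is the conjugate base of the weak acid HOBr.
Kb = Kw/Ka = 1.0×10^-14 / 2.2 × 10^-9 = 4.55 × 10^-6
From the ICE table, Kb = [OH-]²/(0.0526 − [OH-]) = 4.55 × 10^-6.
Assume [OH-] ≪ 0.0526: [OH-] ≈ √(4.55 × 10^-6 × 0.0526) = 4.89 × 10^-4 M
pOH = 3.31, so pH = 14.00 − pOH = 10.69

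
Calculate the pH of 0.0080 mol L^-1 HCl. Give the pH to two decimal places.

pH = 2.10

HCl is a strong acid and dissociates completely, so [H+] = 0.0080 M.
pH = -log(0.008) = 2.10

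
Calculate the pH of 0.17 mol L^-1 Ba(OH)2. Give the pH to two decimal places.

Ba(OH)2 is a strong base (each formula unit releases 2 OH-); [OH-] = 0.34 M.
pOH = -log(0.34) = 0.47
pH = 14.00 - 0.47 = 13.53

pH = 13.53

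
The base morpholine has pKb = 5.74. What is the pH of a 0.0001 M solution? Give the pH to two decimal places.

C4H8ONH + H2O ⇌ C4H8ONH2+ + OH-
Kb = 10^(−5.74) = 1.82 × 10^-6
From the ICE table, Kb = [OH-]²/(0.0001 − [OH-]) = 1.82 × 10^-6.
The 5% rule fails; solving [OH-]² + Kb·[OH-] − Kb·C₀ = 0 exactly:
[OH-] = (−Kb + √(Kb² + 4·Kb·C₀))/2 = 1.26 × 10^-5 M
pOH = 4.90, so pH = 14.00 − pOH = 9.10

pH = 9.10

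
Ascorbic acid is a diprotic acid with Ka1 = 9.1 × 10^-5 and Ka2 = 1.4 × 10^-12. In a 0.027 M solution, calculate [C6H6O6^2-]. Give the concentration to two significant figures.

1.4 × 10^-12 M

First ionization gives [H+] ≈ [HC6H6O6-] = 1.52 × 10^-3 M.
Second step: Ka2 = [H+][C6H6O6^2-]/[HC6H6O6-] ≈ [C6H6O6^2-] (since [H+] ≈ [HC6H6O6-]).
So [C6H6O6^2-] ≈ Ka2.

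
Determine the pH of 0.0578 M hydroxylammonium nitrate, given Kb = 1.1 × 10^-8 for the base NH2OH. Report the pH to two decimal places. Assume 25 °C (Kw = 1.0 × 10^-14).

NH3OH+ is the conjugate acid of the weak base NH2OH.
Ka = Kw/Kb = 1.0×10^-14 / 1.1 × 10^-8 = 9.09 × 10^-7
Ka = [H+]²/(0.0578 − [H+]) = 9.09 × 10^-7
Since Ka ≪ C₀, [H+] ≈ √(Ka·C₀) = 2.29 × 10^-4 M.
Check: 0.4% ionized — well under 5%, approximation valid.
pH = −log(2.29 × 10^-4) = 3.64

pH = 3.64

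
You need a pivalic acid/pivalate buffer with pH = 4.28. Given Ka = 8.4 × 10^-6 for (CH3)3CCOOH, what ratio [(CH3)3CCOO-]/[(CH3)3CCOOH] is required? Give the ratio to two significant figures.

ratio = 0.16

pKa = -log(8.4 × 10^-6) = 5.076
pH = pKa + log(r) ⇒ log(r) = 4.28 − 5.076 = -0.796
r = [(CH3)3CCOO-]/[(CH3)3CCOOH] = 10^(-0.796) = 0.16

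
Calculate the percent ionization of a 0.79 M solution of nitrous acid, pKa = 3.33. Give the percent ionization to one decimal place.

2.4%

HNO2 ⇌ NO2- + H+; let x = [H+] at equilibrium.
Ka = 10^(−3.33) = 4.68 × 10^-4
x ≈ √(Ka·C₀) = √(4.68 × 10^-4 × 0.79) = 1.92 × 10^-2 M
Fraction ionized = 1.92 × 10^-2 / 0.79 = 0.0243 → 2.4%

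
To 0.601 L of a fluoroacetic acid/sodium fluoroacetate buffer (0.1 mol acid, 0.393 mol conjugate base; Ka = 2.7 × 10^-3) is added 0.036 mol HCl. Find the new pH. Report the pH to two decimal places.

pH = 2.99

Added H+ converts FCH2COO- to FCH2COOH: FCH2COOH → 0.136 mol, FCH2COO- → 0.357 mol.
pKa = −log(2.7 × 10^-3) = 2.569
Henderson–Hasselbalch with mole ratio 0.357/0.136: pH = 2.569 + (+0.419)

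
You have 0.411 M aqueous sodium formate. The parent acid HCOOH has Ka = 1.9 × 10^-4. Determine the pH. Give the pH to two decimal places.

pH = 8.67

HCOO- is the conjugate base of the weak acid HCOOH.
Kb = Kw/Ka = 1.0×10^-14 / 1.9 × 10^-4 = 5.26 × 10^-11
Let x = [OH-] at equilibrium. Kb = x²/(0.411 − x).
Neglecting x in the denominator: x = √(5.26 × 10^-11 × 0.411) = 4.65 × 10^-6 M
(x/C₀ = 0.0011% < 5%, so the approximation holds.)
pOH = 5.33, so pH = 14.00 − pOH = 8.67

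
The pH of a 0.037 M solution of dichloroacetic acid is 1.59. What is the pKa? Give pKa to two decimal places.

[H+] = 10^(-1.59) = 2.57 × 10^-2 M
At equilibrium [HA] = 0.037 − 2.57 × 10^-2 = 1.13 × 10^-2 M
Ka = [H+][A-]/[HA] = (2.57 × 10^-2)² / 1.13 × 10^-2 = 5.85 × 10^-2
pKa = -log(5.85 × 10^-2) = 1.23

pKa = 1.23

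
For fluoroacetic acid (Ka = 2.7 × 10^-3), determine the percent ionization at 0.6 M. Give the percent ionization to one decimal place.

FCH2COOH ⇌ FCH2COO- + H+; let x = [H+] at equilibrium.
Solve x² + 0.0027x − 0.00162 = 0 → x = 3.89 × 10^-2 M
% ionization = x/C₀ × 100% = 3.89 × 10^-2/0.6 × 100% = 6.5%

6.5%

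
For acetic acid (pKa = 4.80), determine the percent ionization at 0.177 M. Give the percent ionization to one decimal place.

0.9%

CH3COOH ⇌ CH3COO- + H+; let x = [H+] at equilibrium.
Ka = 10^(−4.80) = 1.58 × 10^-5
x ≈ √(Ka·C₀) = √(1.58 × 10^-5 × 0.177) = 1.67 × 10^-3 M
% ionization = x/C₀ × 100% = 1.67 × 10^-3/0.177 × 100% = 0.9%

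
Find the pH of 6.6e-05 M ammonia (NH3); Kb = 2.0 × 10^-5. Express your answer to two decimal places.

NH3 + H2O ⇌ NH4+ + OH-
Kb = x²/(6.6e-05 − x) = 2.0 × 10^-5
Here C₀/Kb ≈ 3.3, so the small-x approximation fails. Use the quadratic:
x = (−Kb + √(Kb² + 4·Kb·C₀))/2 = 2.77 × 10^-5 M
pOH = 4.56, so pH = 14.00 − pOH = 9.44

pH = 9.44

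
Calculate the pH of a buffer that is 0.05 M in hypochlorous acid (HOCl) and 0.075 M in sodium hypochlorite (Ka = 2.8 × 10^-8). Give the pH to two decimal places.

pH = 7.73

pKa = −log(2.8 × 10^-8) = 7.553
Using pH = pKa + log([base]/[acid]) with [base]/[acid] = 0.075/0.05:
pH = 7.553 + (+0.176) = 7.73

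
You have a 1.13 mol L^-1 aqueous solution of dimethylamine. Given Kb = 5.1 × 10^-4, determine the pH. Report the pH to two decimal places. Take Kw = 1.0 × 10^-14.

(CH3)2NH + H2O ⇌ (CH3)2NH2+ + OH-
Kb = x²/(1.13 − x) = 5.1 × 10^-4
Since Kb ≪ C₀, x ≈ √(Kb·C₀) = 2.40 × 10^-2 M.
pOH = 1.62, so pH = 14.00 − pOH = 12.38

pH = 12.38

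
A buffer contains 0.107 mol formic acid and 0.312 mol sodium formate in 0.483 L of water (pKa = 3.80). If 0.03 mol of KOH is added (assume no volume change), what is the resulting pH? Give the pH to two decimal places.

pH = 4.45

After neutralization: n(HCOOH) = 0.077 mol, n(HCOO-) = 0.342 mol.
pH = pKa + log([A⁻]/[HA]) = 3.80 + log(0.342/0.077) = 3.80 +0.648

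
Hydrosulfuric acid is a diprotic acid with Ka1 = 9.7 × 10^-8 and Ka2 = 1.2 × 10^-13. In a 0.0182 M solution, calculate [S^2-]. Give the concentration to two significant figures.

1.2 × 10^-13 M

First ionization gives [H+] ≈ [HS-] = 4.20 × 10^-5 M.
Second step: Ka2 = [H+][S^2-]/[HS-] ≈ [S^2-] (since [H+] ≈ [HS-]).
So [S^2-] ≈ Ka2.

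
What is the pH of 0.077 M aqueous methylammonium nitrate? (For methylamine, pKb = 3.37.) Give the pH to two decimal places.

CH3NH3+ is the conjugate acid of the weak base CH3NH2.
Kb = 10^(−3.37) = 4.27 × 10^-4
Ka = Kw/Kb = 1.0×10^-14 / 4.27 × 10^-4 = 2.34 × 10^-11
From the ICE table, Ka = x²/(0.077 − x) = 2.34 × 10^-11.
Neglecting x in the denominator: x = √(2.34 × 10^-11 × 0.077) = 1.34 × 10^-6 M
(x/C₀ = 0.0017% < 5%, so the approximation holds.)
pH = −log[H+] = −log(1.34 × 10^-6) = 5.87

pH = 5.87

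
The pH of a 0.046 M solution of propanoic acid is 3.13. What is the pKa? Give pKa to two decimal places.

pKa = 4.92

[H+] = 10^(-3.13) = 7.41 × 10^-4 M
At equilibrium [HA] = 0.046 − 7.41 × 10^-4 = 4.53 × 10^-2 M
Ka = [H+][A-]/[HA] = (7.41 × 10^-4)² / 4.53 × 10^-2 = 1.21 × 10^-5
pKa = -log(1.21 × 10^-5) = 4.92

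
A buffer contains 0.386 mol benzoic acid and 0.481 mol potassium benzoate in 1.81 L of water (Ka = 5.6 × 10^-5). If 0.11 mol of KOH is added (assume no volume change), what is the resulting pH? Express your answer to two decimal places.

pH = 4.58

After neutralization: n(C6H5COOH) = 0.276 mol, n(C6H5COO-) = 0.591 mol.
pKa = −log(5.6 × 10^-5) = 4.252
pH = pKa + log([A⁻]/[HA]) = 4.252 + log(0.591/0.276) = 4.252 +0.331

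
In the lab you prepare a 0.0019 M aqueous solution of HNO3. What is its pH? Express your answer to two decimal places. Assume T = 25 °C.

pH = 2.72

HNO3 is a strong acid and dissociates completely, so [H+] = 0.0019 M.
pH = -log(0.0019) = 2.72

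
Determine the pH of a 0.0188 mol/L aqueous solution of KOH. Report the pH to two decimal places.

pH = 12.27

KOH is a strong base; [OH-] = 0.0188 M.
pOH = -log(0.0188) = 1.73
pH = 14.00 - 1.73 = 12.27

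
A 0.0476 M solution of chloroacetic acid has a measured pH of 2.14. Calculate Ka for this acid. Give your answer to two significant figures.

[H+] = 10^(-2.14) = 7.24 × 10^-3 M
At equilibrium [HA] = 0.0476 − 7.24 × 10^-3 = 4.04 × 10^-2 M
Ka = [H+][A-]/[HA] = (7.24 × 10^-3)² / 4.04 × 10^-2 = 1.3 × 10^-3

Ka = 1.3 × 10^-3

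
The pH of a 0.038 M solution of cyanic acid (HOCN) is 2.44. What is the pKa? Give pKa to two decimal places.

pKa = 3.42

[H+] = 10^(-2.44) = 3.63 × 10^-3 M
At equilibrium [HA] = 0.038 − 3.63 × 10^-3 = 3.44 × 10^-2 M
Ka = [H+][A-]/[HA] = (3.63 × 10^-3)² / 3.44 × 10^-2 = 3.83 × 10^-4
pKa = -log(3.83 × 10^-4) = 3.42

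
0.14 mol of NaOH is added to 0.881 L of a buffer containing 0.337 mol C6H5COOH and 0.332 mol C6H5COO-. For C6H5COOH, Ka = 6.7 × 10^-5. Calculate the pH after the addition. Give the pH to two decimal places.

OH- converts C6H5COOH to C6H5COO-: C6H5COOH → 0.197 mol, C6H5COO- → 0.472 mol.
pKa = −log(6.7 × 10^-5) = 4.174
pH = pKa + log(n_C6H5COO-/n_C6H5COOH) = 4.174 + log(0.472/0.197) = 4.174 + (+0.379)

pH = 4.55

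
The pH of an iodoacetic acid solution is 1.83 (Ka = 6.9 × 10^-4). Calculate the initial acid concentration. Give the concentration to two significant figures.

C₀ = 3.3 × 10^-1 M

[H+] = 10^(-1.83) = 1.48 × 10^-2 M = x
Ka = x²/(C₀ − x) ⇒ C₀ = x + x²/Ka
C₀ = 1.48 × 10^-2 + (1.48 × 10^-2)²/(6.9 × 10^-4) = 3.32 × 10^-1 M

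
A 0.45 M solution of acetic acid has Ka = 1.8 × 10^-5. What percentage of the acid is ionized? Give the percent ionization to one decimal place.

CH3COOH ⇌ CH3COO- + H+; let x = [H+] at equilibrium.
x ≈ √(Ka·C₀) = √(1.8 × 10^-5 × 0.45) = 2.85 × 10^-3 M
Fraction ionized = 2.85 × 10^-3 / 0.45 = 0.0063 → 0.6%

0.6%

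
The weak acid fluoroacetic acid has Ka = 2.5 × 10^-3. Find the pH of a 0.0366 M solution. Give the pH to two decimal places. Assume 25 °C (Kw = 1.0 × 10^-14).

pH = 2.08

FCH2COOH ⇌ FCH2COO- + H+
Ka = x²/(0.0366 − x) = 2.5 × 10^-3
The 5% rule fails; solving x² + Ka·x − Ka·C₀ = 0 exactly:
x = (−Ka + √(Ka² + 4·Ka·C₀))/2 = 8.40 × 10^-3 M
pH = −log[H+] = −log(8.40 × 10^-3) = 2.08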